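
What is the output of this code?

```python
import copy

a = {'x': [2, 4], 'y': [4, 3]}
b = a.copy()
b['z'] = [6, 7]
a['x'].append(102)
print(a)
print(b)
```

Key concept: shallow copy of dict with mutable values.
Step by step:
`a = {'x': [2, 4], 'y': [4, 3]}` → a = {'x': [2, 4], 'y': [4, 3]}
`b = a.copy()` → b = {'x': [2, 4], 'y': [4, 3]}
`b['z'] = [6, 7]` → b = {'x': [2, 4], 'y': [4, 3], 'z': [6, 7]}
`a['x'].append(102)` → a = {'x': [2, 4, 102], 'y': [4, 3]}; b = {'x': [2, 4, 102], 'y': [4, 3], 'z': [6, 7]}
`print(a)` → prints {'x': [2, 4, 102], 'y': [4, 3]}
`print(b)` → prints {'x': [2, 4, 102], 'y': [4, 3], 'z': [6, 7]}

Answer:
{'x': [2, 4, 102], 'y': [4, 3]}
{'x': [2, 4, 102], 'y': [4, 3], 'z': [6, 7]}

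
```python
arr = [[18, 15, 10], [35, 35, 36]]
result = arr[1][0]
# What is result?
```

Trace:
`arr = [[18, 15, 10], [35, 35, 36]]` → arr = [[18, 15, 10], [35, 35, 36]]
`result = arr[1][0]` → result = 35
So result = 35

Answer: 35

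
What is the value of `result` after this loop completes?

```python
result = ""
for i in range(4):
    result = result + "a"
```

Repeat 'a' 4 times
`result` takes the values: "" → "a" → "aa" → "aaa" → "aaaa"

Answer: "aaaa"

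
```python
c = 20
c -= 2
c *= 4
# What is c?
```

Trace:
`c = 20` → c = 20
`c -= 2` → c = 18
`c *= 4` → c = 72
So c = 72

Answer: 72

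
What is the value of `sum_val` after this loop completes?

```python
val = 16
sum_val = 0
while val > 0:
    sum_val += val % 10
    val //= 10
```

Sum digits of 16
`sum_val` takes the values: 0 → 6 → 7

Answer: 7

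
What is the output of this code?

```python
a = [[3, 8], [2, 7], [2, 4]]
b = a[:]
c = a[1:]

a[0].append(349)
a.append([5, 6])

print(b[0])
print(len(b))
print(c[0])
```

Key concept: slice with nested mutation.
Step by step:
`a = [[3, 8], [2, 7], [2, 4]]` → a = [[3, 8], [2, 7], [2, 4]]
`b = a[:]` → b = [[3, 8], [2, 7], [2, 4]]
`c = a[1:]` → c = [[2, 7], [2, 4]]
`a[0].append(349)` → a = [[3, 8, 349], [2, 7], [2, 4]]; b = [[3, 8, 349], [2, 7], [2, 4]]
`a.append([5, 6])` → a = [[3, 8, 349], [2, 7], [2, 4], [5, 6]]
`print(b[0])` → prints [3, 8, 349]
`print(len(b))` → prints 3
`print(c[0])` → prints [2, 7]

Answer:
[3, 8, 349]
3
[2, 7]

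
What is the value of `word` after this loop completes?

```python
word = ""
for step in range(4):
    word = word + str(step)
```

Concatenate digits 0 to 3
`word` takes the values: "" → "0" → "01" → "012" → "0123"

Answer: "0123"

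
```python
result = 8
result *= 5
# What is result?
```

Trace:
`result = 8` → result = 8
`result *= 5` → result = 40
So result = 40

Answer: 40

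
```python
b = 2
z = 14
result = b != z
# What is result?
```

Trace:
`b = 2` → b = 2
`z = 14` → z = 14
`result = b != z` → result = True
So result = True

Answer: True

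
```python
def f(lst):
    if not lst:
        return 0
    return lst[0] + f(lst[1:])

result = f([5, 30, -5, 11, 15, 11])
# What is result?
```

5 + 30 + (-5) + 11 + 15 + 11 + 0 = 67

Answer: 67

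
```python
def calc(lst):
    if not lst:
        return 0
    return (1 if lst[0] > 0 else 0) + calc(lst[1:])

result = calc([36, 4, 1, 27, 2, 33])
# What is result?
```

Count of positive elements in [36, 4, 1, 27, 2, 33] = 6

Answer: 6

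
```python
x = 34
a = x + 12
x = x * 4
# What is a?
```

Trace:
`x = 34` → x = 34
`a = x + 12` → a = 46
`x = x * 4` → x = 136
So a = 46

Answer: 46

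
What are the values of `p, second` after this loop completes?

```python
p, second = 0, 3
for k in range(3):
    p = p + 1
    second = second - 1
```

p goes 0→3, second goes 3→0
`p, second` takes the values: (0, 3) → (1, 3) → (1, 2) → (2, 2) → (2, 1) → (3, 1) → (3, 0)

Answer: 3, 0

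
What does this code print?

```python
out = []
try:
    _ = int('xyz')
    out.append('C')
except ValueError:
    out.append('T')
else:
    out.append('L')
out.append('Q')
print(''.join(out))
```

Execution trace: 'T' (except ValueError) → 'Q' (after the try/except). Output: TQ

Answer: TQ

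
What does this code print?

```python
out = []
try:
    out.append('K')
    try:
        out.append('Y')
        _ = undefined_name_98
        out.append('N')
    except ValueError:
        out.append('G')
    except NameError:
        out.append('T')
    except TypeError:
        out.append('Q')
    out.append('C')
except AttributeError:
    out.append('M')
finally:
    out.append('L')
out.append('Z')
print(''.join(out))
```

Execution trace: 'K' (try body) → 'Y' (inner try body) → 'T' (inner except NameError) → 'C' (try body, no exception) → 'L' (finally) → 'Z' (after the try/except). Output: KYTCLZ

Answer: KYTCLZ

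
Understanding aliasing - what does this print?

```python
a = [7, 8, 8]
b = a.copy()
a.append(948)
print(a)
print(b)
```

Key concept: list.copy() creates independent copy.
Step by step:
`a = [7, 8, 8]` → a = [7, 8, 8]
`b = a.copy()` → b = [7, 8, 8]
`a.append(948)` → a = [7, 8, 8, 948]
`print(a)` → prints [7, 8, 8, 948]
`print(b)` → prints [7, 8, 8]

Answer:
[7, 8, 8, 948]
[7, 8, 8]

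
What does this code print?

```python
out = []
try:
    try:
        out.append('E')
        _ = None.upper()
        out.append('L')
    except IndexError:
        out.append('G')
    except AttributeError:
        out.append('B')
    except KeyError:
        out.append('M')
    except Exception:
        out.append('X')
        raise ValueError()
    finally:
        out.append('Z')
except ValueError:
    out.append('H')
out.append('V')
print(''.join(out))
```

Execution trace: 'E' (inner try body) → 'B' (inner except AttributeError) → 'Z' (inner finally) → 'V' (after the try/except). Output: EBZV

Answer: EBZV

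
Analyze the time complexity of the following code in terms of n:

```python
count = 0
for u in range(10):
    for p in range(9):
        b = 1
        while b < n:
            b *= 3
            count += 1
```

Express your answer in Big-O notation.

Each loop level contributes: 1 × 1 × log n. Multiplying the contributions gives O(log n).

Answer: O(log n)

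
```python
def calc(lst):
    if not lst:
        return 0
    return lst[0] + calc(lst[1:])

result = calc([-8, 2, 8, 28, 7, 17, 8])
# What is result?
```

(-8) + 2 + 8 + 28 + 7 + 17 + 8 + 0 = 62

Answer: 62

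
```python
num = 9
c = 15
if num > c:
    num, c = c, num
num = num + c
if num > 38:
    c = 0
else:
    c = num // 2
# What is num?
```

Trace:
`num = 9` → num = 9
`c = 15` → c = 15
`if num > c: ...` → num > c is False → no variable changes
`num = num + c` → num = 24
`if num > 38: ...` → num > 38 is False, take else branch → c = 12
So num = 24

Answer: 24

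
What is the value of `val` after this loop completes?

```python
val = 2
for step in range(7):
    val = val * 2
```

Multiply by 2, 7 times: 2 * 2^7 = 256
`val` takes the values: 2 → 4 → 8 → 16 → 32 → 64 → 128 → 256

Answer: 256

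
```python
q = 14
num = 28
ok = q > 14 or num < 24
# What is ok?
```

Trace:
`q = 14` → q = 14
`num = 28` → num = 28
`ok = q > 14 or num < 24` → ok = False
So ok = False

Answer: False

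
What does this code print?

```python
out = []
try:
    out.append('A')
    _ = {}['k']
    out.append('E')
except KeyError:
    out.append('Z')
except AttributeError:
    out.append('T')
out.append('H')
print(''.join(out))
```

Execution trace: 'A' (try body) → 'Z' (except KeyError) → 'H' (after the try/except). Output: AZH

Answer: AZH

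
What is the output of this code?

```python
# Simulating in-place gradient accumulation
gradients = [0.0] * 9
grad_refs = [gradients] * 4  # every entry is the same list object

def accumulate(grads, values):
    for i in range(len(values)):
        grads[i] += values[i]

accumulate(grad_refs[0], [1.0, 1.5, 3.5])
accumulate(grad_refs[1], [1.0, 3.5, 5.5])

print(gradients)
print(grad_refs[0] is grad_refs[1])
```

Key concept: gradient accumulation aliasing.
Step by step:
`gradients = [0.0] * 9` → gradients = [0.0, 0.0, 0.0, 0.0, 0.0, 0.0, 0.0, 0.0, 0.0]
`grad_refs = [gradients] * 4` → grad_refs = [[0.0, 0.0, 0.0, 0.0, 0.0, 0.0, 0.0, 0.0, 0.0], [0.0, 0.0, 0.0, 0.0, 0.0, 0.0, 0.0, 0.0, 0.0], [0.0, 0.0, 0.0, 0.0, 0.0, 0.0, 0.0, 0.0, 0.0], [0.0, 0.0, 0.0, 0.0, 0.0, 0.0, 0.0, 0.0, 0.0]]
`accumulate(grad_refs[0], [1.0, 1.5, 3.5])` → gradients = [1.0, 1.5, 3.5, 0.0, 0.0, 0.0, 0.0, 0.0, 0.0]; grad_refs = [[1.0, 1.5, 3.5, 0.0, 0.0, 0.0, 0.0, 0.0, 0.0], [1.0, 1.5, 3.5, 0.0, 0.0, 0.0, 0.0, 0.0, 0.0], [1.0, 1.5, 3.5, 0.0, 0.0, 0.0, 0.0, 0.0, 0.0], [1.0, 1.5, 3.5, 0.0, 0.0, 0.0, 0.0, 0.0, 0.0]]
`accumulate(grad_refs[1], [1.0, 3.5, 5.5])` → gradients = [2.0, 5.0, 9.0, 0.0, 0.0, 0.0, 0.0, 0.0, 0.0]; grad_refs = [[2.0, 5.0, 9.0, 0.0, 0.0, 0.0, 0.0, 0.0, 0.0], [2.0, 5.0, 9.0, 0.0, 0.0, 0.0, 0.0, 0.0, 0.0], [2.0, 5.0, 9.0, 0.0, 0.0, 0.0, 0.0, 0.0, 0.0], [2.0, 5.0, 9.0, 0.0, 0.0, 0.0, 0.0, 0.0, 0.0]]
`print(gradients)` → prints [2.0, 5.0, 9.0, 0.0, 0.0, 0.0, 0.0, 0.0, 0.0]
`print(grad_refs[0] is grad_refs[1])` → prints True

Answer:
[2.0, 5.0, 9.0, 0.0, 0.0, 0.0, 0.0, 0.0, 0.0]
True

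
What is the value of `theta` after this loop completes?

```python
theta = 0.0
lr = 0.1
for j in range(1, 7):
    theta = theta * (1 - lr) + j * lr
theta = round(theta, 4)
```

Moving average with lr=0.1
`theta` takes the values: 0.0 → 0.1 → 0.29 → 0.561 → 0.9049 → 1.31441 → 1.782969 → 1.783

Answer: 1.783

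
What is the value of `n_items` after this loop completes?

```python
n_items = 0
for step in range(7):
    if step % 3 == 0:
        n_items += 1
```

Count numbers divisible by 3 in range(7)
`n_items` takes the values: 0 → 1 → 2 → 3

Answer: 3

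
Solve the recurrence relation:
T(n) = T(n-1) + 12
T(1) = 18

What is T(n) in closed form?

Unrolling: T(n) = T(1) + 12·(n-1) = 18 + 12(n-1) = 12n + 6.

Answer: T(n) = 12n + 6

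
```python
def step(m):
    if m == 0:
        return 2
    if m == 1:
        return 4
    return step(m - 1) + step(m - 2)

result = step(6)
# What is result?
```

Build up from base cases: step(0)=2, step(1)=4, step(2)=6, step(3)=10, step(4)=16, step(5)=26, step(6)=42

Answer: 42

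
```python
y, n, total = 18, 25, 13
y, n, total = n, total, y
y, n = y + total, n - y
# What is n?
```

Trace:
`y, n, total = 18, 25, 13` → y = 18; n = 25; total = 13
`y, n, total = n, total, y` → y = 25; n = 13; total = 18
`y, n = y + total, n - y` → y = 43; n = -12
So n = -12

Answer: -12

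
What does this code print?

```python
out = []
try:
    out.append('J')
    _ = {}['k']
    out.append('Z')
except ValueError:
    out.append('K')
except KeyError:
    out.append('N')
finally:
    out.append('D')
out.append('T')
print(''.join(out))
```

Execution trace: 'J' (try body) → 'N' (except KeyError) → 'D' (finally) → 'T' (after the try/except). Output: JNDT

Answer: JNDT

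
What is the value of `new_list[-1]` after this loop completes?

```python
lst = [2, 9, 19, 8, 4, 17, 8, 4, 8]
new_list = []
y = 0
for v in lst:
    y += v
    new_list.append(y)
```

Cumulative sum ends at 79
`new_list` takes the values: [] → [2] → [2, 11] → [2, 11, 30] → [2, 11, 30, 38] → [2, 11, 30, 38, 42] → [2, 11, 30, 38, 42, 59] → [2, 11, 30, 38, 42, 59, 67] → [2, 11, 30, 38, 42, 59, 67, 71] → [2, 11, 30, 38, 42, 59, 67, 71, 79]
So `new_list[-1]` = 79

Answer: 79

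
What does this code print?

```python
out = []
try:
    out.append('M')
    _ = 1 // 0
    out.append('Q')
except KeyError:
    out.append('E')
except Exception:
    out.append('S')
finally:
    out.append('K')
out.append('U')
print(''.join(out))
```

Execution trace: 'M' (try body) → 'S' (except Exception) → 'K' (finally) → 'U' (after the try/except). Output: MSKU

Answer: MSKU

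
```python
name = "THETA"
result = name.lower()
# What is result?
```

Trace:
`name = "THETA"` → name = 'THETA'
`result = name.lower()` → result = 'theta'
So result = 'theta'

Answer: 'theta'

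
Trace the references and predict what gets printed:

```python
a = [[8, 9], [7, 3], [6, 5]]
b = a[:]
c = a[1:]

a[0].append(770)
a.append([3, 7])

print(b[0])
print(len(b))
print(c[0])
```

Key concept: slice with nested mutation.
Step by step:
`a = [[8, 9], [7, 3], [6, 5]]` → a = [[8, 9], [7, 3], [6, 5]]
`b = a[:]` → b = [[8, 9], [7, 3], [6, 5]]
`c = a[1:]` → c = [[7, 3], [6, 5]]
`a[0].append(770)` → a = [[8, 9, 770], [7, 3], [6, 5]]; b = [[8, 9, 770], [7, 3], [6, 5]]
`a.append([3, 7])` → a = [[8, 9, 770], [7, 3], [6, 5], [3, 7]]
`print(b[0])` → prints [8, 9, 770]
`print(len(b))` → prints 3
`print(c[0])` → prints [7, 3]

Answer:
[8, 9, 770]
3
[7, 3]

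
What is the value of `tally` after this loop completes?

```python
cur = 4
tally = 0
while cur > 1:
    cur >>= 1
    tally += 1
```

Count right shifts until 1
`tally` takes the values: 0 → 1 → 2

Answer: 2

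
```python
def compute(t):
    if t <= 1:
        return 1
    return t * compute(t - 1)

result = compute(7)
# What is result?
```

compute(7) = 7 * 6 * 5 * 4 * 3 * 2 * 1 = 5040

Answer: 5040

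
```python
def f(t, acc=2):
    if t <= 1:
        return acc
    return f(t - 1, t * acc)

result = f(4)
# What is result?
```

Accumulator trace (n, acc): (4, 2) -> (3, 8) -> (2, 24) -> (1, 48) -> return 48

Answer: 48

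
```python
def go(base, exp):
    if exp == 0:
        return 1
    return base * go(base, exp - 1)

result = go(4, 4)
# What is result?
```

go(4, 4) = 4 * 4 * 4 * 4 = 256

Answer: 256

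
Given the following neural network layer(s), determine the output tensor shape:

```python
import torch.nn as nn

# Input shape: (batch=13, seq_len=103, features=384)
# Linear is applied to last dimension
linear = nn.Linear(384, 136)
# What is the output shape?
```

Input: (13, 103, 384) -> Output: (13, 103, 136)

Answer: (13, 103, 136)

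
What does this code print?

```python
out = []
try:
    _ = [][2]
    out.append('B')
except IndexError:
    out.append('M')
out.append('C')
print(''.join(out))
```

Execution trace: 'M' (except IndexError) → 'C' (after the try/except). Output: MC

Answer: MC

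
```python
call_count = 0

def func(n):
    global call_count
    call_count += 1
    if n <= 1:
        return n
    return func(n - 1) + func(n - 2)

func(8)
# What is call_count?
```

Calls(n) = 1 + Calls(n-1) + Calls(n-2); Calls(0)=Calls(1)=1. For n=8 this gives 67.

Answer: 67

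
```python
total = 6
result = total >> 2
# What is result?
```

Trace:
`total = 6` → total = 6
`result = total >> 2` → result = 1
So result = 1

Answer: 1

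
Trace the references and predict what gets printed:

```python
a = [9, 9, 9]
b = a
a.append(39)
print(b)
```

Key concept: basic list aliasing.
Step by step:
`a = [9, 9, 9]` → a = [9, 9, 9]
`b = a` → b = [9, 9, 9] (same object as a)
`a.append(39)` → a = [9, 9, 9, 39] (same object as b); b = [9, 9, 9, 39] (same object as a)
`print(b)` → prints [9, 9, 9, 39]

Answer: [9, 9, 9, 39]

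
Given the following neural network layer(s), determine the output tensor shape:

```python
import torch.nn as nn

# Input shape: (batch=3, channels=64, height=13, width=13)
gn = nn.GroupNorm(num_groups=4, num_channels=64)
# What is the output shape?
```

Input: (3, 64, 13, 13) -> Output: (3, 64, 13, 13)

Answer: (3, 64, 13, 13)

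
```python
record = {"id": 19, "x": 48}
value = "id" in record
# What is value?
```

Trace:
`record = {"id": 19, "x": 48}` → record = {'id': 19, 'x': 48}
`value = "id" in record` → value = True
So value = True

Answer: True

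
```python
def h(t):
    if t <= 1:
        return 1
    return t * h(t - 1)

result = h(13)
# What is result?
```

h(13) = 13 * 12 * 11 * 10 * 9 * 8 * 7 * 6 * 5 * 4 * 3 * 2 * 1 = 6227020800

Answer: 6227020800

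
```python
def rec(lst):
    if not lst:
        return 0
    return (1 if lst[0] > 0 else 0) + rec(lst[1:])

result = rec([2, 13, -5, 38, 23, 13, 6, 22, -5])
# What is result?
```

Count of positive elements in [2, 13, -5, 38, 23, 13, 6, 22, -5] = 7

Answer: 7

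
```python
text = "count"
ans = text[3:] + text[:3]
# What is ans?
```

Trace:
`text = "count"` → text = 'count'
`ans = text[3:] + text[:3]` → ans = 'ntcou'
So ans = 'ntcou'

Answer: 'ntcou'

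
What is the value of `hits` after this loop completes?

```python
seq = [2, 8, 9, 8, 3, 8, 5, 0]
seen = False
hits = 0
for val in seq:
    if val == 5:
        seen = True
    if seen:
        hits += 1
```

Count elements after first 5 in [2, 8, 9, 8, 3, 8, 5, 0]
`hits` takes the values: 0 → 1 → 2

Answer: 2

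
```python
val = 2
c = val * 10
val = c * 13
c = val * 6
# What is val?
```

Trace:
`val = 2` → val = 2
`c = val * 10` → c = 20
`val = c * 13` → val = 260
`c = val * 6` → c = 1560
So val = 260

Answer: 260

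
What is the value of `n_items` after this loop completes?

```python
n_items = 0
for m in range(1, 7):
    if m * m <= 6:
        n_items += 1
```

Count numbers where m² ≤ 6
`n_items` takes the values: 0 → 1 → 2

Answer: 2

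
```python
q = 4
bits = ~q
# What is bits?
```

Trace:
`q = 4` → q = 4
`bits = ~q` → bits = -5
So bits = -5

Answer: -5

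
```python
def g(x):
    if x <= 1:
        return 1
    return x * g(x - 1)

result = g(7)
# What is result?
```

g(7) = 7 * 6 * 5 * 4 * 3 * 2 * 1 = 5040

Answer: 5040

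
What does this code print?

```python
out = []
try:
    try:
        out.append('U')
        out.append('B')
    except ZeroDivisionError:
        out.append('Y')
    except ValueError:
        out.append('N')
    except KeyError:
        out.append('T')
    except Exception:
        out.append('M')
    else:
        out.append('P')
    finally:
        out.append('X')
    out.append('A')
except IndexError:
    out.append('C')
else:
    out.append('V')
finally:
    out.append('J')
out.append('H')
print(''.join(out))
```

Execution trace: 'U' (inner try body) → 'B' (inner try body, no exception) → 'P' (inner else) → 'X' (inner finally) → 'A' (try body, no exception) → 'V' (else) → 'J' (finally) → 'H' (after the try/except). Output: UBPXAVJH

Answer: UBPXAVJH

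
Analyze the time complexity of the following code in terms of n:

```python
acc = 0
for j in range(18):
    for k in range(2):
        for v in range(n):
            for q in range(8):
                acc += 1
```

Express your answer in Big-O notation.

Each loop level contributes: 1 × 1 × n × 1. Multiplying the contributions gives O(n).

Answer: O(n)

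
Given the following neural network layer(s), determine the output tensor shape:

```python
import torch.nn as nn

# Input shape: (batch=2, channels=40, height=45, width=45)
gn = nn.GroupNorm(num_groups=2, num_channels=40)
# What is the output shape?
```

Input: (2, 40, 45, 45) -> Output: (2, 40, 45, 45)

Answer: (2, 40, 45, 45)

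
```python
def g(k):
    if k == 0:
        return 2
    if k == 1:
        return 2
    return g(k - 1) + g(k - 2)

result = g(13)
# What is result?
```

Build up from base cases: g(0)=2, g(1)=2, g(2)=4, g(3)=6, g(4)=10, g(5)=16, g(6)=26, ..., g(13)=754

Answer: 754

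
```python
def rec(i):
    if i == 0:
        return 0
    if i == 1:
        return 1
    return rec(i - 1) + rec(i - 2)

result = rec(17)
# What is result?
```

Build up from base cases: rec(0)=0, rec(1)=1, rec(2)=1, rec(3)=2, rec(4)=3, rec(5)=5, rec(6)=8, ..., rec(17)=1597

Answer: 1597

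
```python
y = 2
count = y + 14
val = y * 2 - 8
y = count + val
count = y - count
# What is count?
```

Trace:
`y = 2` → y = 2
`count = y + 14` → count = 16
`val = y * 2 - 8` → val = -4
`y = count + val` → y = 12
`count = y - count` → count = -4
So count = -4

Answer: -4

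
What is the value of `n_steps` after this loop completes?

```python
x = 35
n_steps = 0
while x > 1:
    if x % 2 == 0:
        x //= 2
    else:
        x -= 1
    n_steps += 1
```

Steps to reduce 35 to 1
`n_steps` takes the values: 0 → 1 → 2 → 3 → 4 → 5 → 6 → 7

Answer: 7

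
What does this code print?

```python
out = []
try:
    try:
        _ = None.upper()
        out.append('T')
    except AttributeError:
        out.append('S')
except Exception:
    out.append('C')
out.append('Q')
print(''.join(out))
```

Execution trace: 'S' (inner except AttributeError) → 'Q' (after the try/except). Output: SQ

Answer: SQ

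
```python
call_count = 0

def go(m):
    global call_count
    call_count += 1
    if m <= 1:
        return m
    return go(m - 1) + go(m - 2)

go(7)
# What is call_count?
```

Calls(m) = 1 + Calls(m-1) + Calls(m-2); Calls(0)=Calls(1)=1. For m=7 this gives 41.

Answer: 41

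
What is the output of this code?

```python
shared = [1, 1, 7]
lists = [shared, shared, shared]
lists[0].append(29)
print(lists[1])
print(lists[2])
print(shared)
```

Key concept: list of same reference.
Step by step:
`shared = [1, 1, 7]` → shared = [1, 1, 7]
`lists = [shared, shared, shared]` → lists = [[1, 1, 7], [1, 1, 7], [1, 1, 7]]
`lists[0].append(29)` → shared = [1, 1, 7, 29]; lists = [[1, 1, 7, 29], [1, 1, 7, 29], [1, 1, 7, 29]]
`print(lists[1])` → prints [1, 1, 7, 29]
`print(lists[2])` → prints [1, 1, 7, 29]
`print(shared)` → prints [1, 1, 7, 29]

Answer:
[1, 1, 7, 29]
[1, 1, 7, 29]
[1, 1, 7, 29]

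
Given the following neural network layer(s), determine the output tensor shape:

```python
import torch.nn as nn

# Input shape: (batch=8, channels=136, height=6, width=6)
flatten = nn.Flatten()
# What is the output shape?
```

Input: (8, 136, 6, 6) -> Output: (8, 4896)

Answer: (8, 4896)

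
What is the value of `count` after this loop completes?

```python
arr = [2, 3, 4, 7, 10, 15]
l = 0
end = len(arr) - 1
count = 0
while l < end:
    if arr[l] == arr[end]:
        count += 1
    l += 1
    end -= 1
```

Count matching pairs from ends
`count` takes the values: 0

Answer: 0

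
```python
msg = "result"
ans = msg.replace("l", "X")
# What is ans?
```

Trace:
`msg = "result"` → msg = 'result'
`ans = msg.replace("l", "X")` → ans = 'resuXt'
So ans = 'resuXt'

Answer: 'resuXt'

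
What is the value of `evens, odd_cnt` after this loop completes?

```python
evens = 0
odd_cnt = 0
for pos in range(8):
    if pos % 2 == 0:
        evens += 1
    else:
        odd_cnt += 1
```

Count evens and odds in range(8)
`evens, odd_cnt` takes the values: (0, 0) → (1, 0) → (1, 1) → (2, 1) → (2, 2) → (3, 2) → (3, 3) → (4, 3) → (4, 4)

Answer: 4, 4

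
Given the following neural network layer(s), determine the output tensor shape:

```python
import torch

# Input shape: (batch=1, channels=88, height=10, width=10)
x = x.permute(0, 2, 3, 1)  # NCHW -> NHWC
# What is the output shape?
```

Input: (1, 88, 10, 10) -> Output: (1, 10, 10, 88)

Answer: (1, 10, 10, 88)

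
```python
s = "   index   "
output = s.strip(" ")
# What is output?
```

Trace:
`s = "   index   "` → s = '   index   '
`output = s.strip(" ")` → output = 'index'
So output = 'index'

Answer: 'index'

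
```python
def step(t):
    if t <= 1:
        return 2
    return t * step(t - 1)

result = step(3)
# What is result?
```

step(3) = 3 * 2 * 2 = 12

Answer: 12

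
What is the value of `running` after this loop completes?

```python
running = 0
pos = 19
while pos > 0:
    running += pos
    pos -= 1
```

Sum 19 down to 1
`running` takes the values: 0 → 19 → 37 → 54 → 70 → 85 → 99 → 112 → 124 → 135 → 145 → 154 → 162 → 169 → 175 → 180 → 184 → 187 → 189 → 190

Answer: 190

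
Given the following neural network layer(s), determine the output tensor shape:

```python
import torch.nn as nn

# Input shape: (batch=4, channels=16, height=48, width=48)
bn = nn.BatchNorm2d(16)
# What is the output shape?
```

Input: (4, 16, 48, 48) -> Output: (4, 16, 48, 48)

Answer: (4, 16, 48, 48)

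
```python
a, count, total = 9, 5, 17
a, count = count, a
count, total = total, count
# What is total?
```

Trace:
`a, count, total = 9, 5, 17` → a = 9; count = 5; total = 17
`a, count = count, a` → a = 5; count = 9
`count, total = total, count` → count = 17; total = 9
So total = 9

Answer: 9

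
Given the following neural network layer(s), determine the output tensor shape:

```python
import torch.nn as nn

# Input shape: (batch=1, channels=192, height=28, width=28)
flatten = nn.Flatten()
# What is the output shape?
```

Input: (1, 192, 28, 28) -> Output: (1, 150528)

Answer: (1, 150528)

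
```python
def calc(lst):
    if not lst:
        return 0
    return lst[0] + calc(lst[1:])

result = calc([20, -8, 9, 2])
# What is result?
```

20 + (-8) + 9 + 2 + 0 = 23

Answer: 23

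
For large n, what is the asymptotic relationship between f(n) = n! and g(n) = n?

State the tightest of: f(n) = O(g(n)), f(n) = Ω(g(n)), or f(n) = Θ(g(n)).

n! vs n: f(n) = Ω(g(n)) but not O(g(n)) — n! grows strictly faster than n.

Answer: f(n) = Ω(g(n)) but not O(g(n)) — n! grows strictly faster than n.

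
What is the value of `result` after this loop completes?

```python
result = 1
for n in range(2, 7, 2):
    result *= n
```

Product of even numbers 2 to 6
`result` takes the values: 1 → 2 → 8 → 48

Answer: 48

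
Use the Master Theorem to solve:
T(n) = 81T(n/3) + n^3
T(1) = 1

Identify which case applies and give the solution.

a=81, b=3, f(n)=n^3. log_3(81) = 4. Since c=3 < 4, Case 1 applies: T(n) = Θ(n^log_b(a)) = O(n^4).

Answer: O(n^4) - Case 1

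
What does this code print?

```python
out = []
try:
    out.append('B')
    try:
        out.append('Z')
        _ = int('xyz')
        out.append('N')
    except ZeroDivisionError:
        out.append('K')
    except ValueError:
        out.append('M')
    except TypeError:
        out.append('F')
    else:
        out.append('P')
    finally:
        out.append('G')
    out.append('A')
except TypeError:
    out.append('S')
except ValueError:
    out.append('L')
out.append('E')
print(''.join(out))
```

Execution trace: 'B' (try body) → 'Z' (inner try body) → 'M' (inner except ValueError) → 'G' (inner finally) → 'A' (try body, no exception) → 'E' (after the try/except). Output: BZMGAE

Answer: BZMGAE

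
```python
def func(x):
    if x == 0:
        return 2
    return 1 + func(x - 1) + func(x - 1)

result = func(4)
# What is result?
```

func(x) = 1 + 2·func(x-1), func(0)=2. Closed form: (2+1)·2^4 - 1 = 47.

Answer: 47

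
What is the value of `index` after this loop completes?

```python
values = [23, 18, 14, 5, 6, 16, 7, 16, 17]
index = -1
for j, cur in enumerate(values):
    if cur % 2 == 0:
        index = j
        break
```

First even number index in [23, 18, 14, 5, 6, 16, 7, 16, 17]
`index` takes the values: -1 → 1

Answer: 1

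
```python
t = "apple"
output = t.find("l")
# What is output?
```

Trace:
`t = "apple"` → t = 'apple'
`output = t.find("l")` → output = 3
So output = 3

Answer: 3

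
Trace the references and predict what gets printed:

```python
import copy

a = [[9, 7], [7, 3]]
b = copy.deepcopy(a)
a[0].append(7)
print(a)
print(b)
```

Key concept: deep copy is fully independent.
Step by step:
`a = [[9, 7], [7, 3]]` → a = [[9, 7], [7, 3]]
`b = copy.deepcopy(a)` → b = [[9, 7], [7, 3]]
`a[0].append(7)` → a = [[9, 7, 7], [7, 3]]
`print(a)` → prints [[9, 7, 7], [7, 3]]
`print(b)` → prints [[9, 7], [7, 3]]

Answer:
[[9, 7, 7], [7, 3]]
[[9, 7], [7, 3]]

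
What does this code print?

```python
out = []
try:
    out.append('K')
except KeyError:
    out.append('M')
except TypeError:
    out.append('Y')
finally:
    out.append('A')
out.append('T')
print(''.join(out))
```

Execution trace: 'K' (try body, no exception) → 'A' (finally) → 'T' (after the try/except). Output: KAT

Answer: KAT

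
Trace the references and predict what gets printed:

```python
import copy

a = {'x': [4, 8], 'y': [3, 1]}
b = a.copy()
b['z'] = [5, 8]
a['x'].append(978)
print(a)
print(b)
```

Key concept: shallow copy of dict with mutable values.
Step by step:
`a = {'x': [4, 8], 'y': [3, 1]}` → a = {'x': [4, 8], 'y': [3, 1]}
`b = a.copy()` → b = {'x': [4, 8], 'y': [3, 1]}
`b['z'] = [5, 8]` → b = {'x': [4, 8], 'y': [3, 1], 'z': [5, 8]}
`a['x'].append(978)` → a = {'x': [4, 8, 978], 'y': [3, 1]}; b = {'x': [4, 8, 978], 'y': [3, 1], 'z': [5, 8]}
`print(a)` → prints {'x': [4, 8, 978], 'y': [3, 1]}
`print(b)` → prints {'x': [4, 8, 978], 'y': [3, 1], 'z': [5, 8]}

Answer:
{'x': [4, 8, 978], 'y': [3, 1]}
{'x': [4, 8, 978], 'y': [3, 1], 'z': [5, 8]}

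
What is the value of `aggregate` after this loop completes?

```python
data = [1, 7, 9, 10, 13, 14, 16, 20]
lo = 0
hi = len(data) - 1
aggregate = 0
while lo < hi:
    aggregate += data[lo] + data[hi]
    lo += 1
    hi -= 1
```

Sum of pairs from ends
`aggregate` takes the values: 0 → 21 → 44 → 67 → 90

Answer: 90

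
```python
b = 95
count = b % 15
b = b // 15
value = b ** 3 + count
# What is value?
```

Trace:
`b = 95` → b = 95
`count = b % 15` → count = 5
`b = b // 15` → b = 6
`value = b ** 3 + count` → value = 221
So value = 221

Answer: 221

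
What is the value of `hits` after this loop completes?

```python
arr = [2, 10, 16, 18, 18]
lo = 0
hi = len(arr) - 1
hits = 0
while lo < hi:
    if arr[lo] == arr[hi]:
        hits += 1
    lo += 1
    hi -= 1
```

Count matching pairs from ends
`hits` takes the values: 0

Answer: 0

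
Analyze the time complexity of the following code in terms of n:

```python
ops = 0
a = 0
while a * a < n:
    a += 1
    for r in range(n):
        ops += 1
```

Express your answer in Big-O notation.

Each loop level contributes: √n × n. Multiplying the contributions gives O(n√n).

Answer: O(n√n)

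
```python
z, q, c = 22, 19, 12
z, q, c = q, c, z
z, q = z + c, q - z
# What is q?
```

Trace:
`z, q, c = 22, 19, 12` → z = 22; q = 19; c = 12
`z, q, c = q, c, z` → z = 19; q = 12; c = 22
`z, q = z + c, q - z` → z = 41; q = -7
So q = -7

Answer: -7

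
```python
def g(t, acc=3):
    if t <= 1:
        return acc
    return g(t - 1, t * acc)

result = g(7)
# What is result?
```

Accumulator trace (n, acc): (7, 3) -> (6, 21) -> (5, 126) -> (4, 630) -> (3, 2520) -> (2, 7560) -> (1, 15120) -> return 15120

Answer: 15120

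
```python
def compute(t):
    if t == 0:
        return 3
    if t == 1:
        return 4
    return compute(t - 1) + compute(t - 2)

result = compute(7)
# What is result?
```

Build up from base cases: compute(0)=3, compute(1)=4, compute(2)=7, compute(3)=11, compute(4)=18, compute(5)=29, compute(6)=47, ..., compute(7)=76

Answer: 76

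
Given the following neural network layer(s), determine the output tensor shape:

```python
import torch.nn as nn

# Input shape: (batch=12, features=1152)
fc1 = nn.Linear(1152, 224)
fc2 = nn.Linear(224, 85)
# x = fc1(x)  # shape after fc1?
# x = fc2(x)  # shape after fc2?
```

Input: (12, 1152) -> after fc1: (12, 224) -> Output: (12, 85)

Answer: (12, 85)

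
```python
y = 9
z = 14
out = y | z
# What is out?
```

Trace:
`y = 9` → y = 9
`z = 14` → z = 14
`out = y | z` → out = 15
So out = 15

Answer: 15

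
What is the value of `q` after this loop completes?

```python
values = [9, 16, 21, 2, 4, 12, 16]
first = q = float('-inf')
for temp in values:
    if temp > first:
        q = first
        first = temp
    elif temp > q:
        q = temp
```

Second largest (with repeats) in [9, 16, 21, 2, 4, 12, 16]
`q` takes the values: -inf → 9 → 16

Answer: 16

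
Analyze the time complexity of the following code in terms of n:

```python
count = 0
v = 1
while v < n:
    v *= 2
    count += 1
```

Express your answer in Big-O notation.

Each loop level contributes: log n. Multiplying the contributions gives O(log n).

Answer: O(log n)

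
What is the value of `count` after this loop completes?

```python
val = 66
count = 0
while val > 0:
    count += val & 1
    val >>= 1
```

Count set bits in 66 (binary: 0b1000010)
`count` takes the values: 0 → 1 → 2

Answer: 2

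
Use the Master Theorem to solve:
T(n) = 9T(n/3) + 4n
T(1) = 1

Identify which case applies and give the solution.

a=9, b=3, f(n)=4n. log_3(9) = 2. Since c=1 < 2, Case 1 applies: T(n) = Θ(n^log_b(a)) = O(n^2).

Answer: O(n^2) - Case 1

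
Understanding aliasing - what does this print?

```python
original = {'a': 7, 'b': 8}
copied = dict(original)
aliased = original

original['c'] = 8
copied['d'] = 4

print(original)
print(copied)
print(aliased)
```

Key concept: dict() creates copy, assignment creates alias.
Step by step:
`original = {'a': 7, 'b': 8}` → original = {'a': 7, 'b': 8}
`copied = dict(original)` → copied = {'a': 7, 'b': 8}
`aliased = original` → aliased = {'a': 7, 'b': 8} (same object as original)
`original['c'] = 8` → original = {'a': 7, 'b': 8, 'c': 8} (same object as aliased); aliased = {'a': 7, 'b': 8, 'c': 8} (same object as original)
`copied['d'] = 4` → copied = {'a': 7, 'b': 8, 'd': 4}
`print(original)` → prints {'a': 7, 'b': 8, 'c': 8}
`print(copied)` → prints {'a': 7, 'b': 8, 'd': 4}
`print(aliased)` → prints {'a': 7, 'b': 8, 'c': 8}

Answer:
{'a': 7, 'b': 8, 'c': 8}
{'a': 7, 'b': 8, 'd': 4}
{'a': 7, 'b': 8, 'c': 8}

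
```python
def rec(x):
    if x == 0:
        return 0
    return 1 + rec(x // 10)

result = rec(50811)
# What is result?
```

Count of digits of 50811: 5

Answer: 5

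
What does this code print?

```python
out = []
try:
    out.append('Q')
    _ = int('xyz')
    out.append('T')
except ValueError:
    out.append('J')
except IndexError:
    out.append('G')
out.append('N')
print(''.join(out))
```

Execution trace: 'Q' (try body) → 'J' (except ValueError) → 'N' (after the try/except). Output: QJN

Answer: QJN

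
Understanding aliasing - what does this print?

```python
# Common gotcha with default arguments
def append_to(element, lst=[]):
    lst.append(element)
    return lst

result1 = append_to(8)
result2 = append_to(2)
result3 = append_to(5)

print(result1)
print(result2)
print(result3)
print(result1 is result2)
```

Key concept: mutable default argument gotcha.
Step by step:
`result1 = append_to(8)` → result1 = [8]
`result2 = append_to(2)` → result1 = [8, 2] (same object as result2); result2 = [8, 2] (same object as result1)
`result3 = append_to(5)` → result1 = [8, 2, 5] (same object as result2, result3); result2 = [8, 2, 5] (same object as result1, result3); result3 = [8, 2, 5] (same object as result1, result2)
`print(result1)` → prints [8, 2, 5]
`print(result2)` → prints [8, 2, 5]
`print(result3)` → prints [8, 2, 5]
`print(result1 is result2)` → prints True

Answer:
[8, 2, 5]
[8, 2, 5]
[8, 2, 5]
True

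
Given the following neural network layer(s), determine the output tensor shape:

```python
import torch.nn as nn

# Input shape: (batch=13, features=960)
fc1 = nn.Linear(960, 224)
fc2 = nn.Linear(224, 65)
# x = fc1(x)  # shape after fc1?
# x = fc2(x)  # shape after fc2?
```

Input: (13, 960) -> after fc1: (13, 224) -> Output: (13, 65)

Answer: (13, 65)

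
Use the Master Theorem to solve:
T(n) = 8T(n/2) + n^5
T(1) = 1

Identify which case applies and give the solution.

a=8, b=2, f(n)=n^5. log_2(8) = 3. Since c=5 > 3 and the regularity condition holds (8(n/2)^5 = (8/2^5)n^5 with 8/2^5 < 1), Case 3 applies: T(n) = Θ(f(n)) = O(n^5).

Answer: O(n^5) - Case 3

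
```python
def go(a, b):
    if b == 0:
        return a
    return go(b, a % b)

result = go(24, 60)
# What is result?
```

go(24, 60) -> go(60, 24) -> go(24, 12) -> go(12, 0) -> 12

Answer: 12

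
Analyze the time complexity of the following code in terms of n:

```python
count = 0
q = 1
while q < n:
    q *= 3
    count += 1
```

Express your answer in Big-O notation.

Each loop level contributes: log n. Multiplying the contributions gives O(log n).

Answer: O(log n)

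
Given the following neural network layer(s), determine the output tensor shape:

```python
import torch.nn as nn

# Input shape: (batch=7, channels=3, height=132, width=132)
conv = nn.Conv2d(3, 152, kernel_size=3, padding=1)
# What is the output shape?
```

Input: (7, 3, 132, 132) -> Output: (7, 152, 132, 132)

Answer: (7, 152, 132, 132)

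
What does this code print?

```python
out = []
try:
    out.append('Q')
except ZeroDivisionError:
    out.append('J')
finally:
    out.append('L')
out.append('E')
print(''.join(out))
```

Execution trace: 'Q' (try body, no exception) → 'L' (finally) → 'E' (after the try/except). Output: QLE

Answer: QLE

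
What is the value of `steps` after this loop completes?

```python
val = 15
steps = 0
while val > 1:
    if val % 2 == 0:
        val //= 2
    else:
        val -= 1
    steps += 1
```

Steps to reduce 15 to 1
`steps` takes the values: 0 → 1 → 2 → 3 → 4 → 5 → 6

Answer: 6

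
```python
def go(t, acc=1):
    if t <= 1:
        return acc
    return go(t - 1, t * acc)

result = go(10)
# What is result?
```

Accumulator trace (n, acc): (10, 1) -> (9, 10) -> (8, 90) -> (7, 720) -> (6, 5040) -> (5, 30240) -> (4, 151200) -> (3, 604800) -> (2, 1814400) -> (1, 3628800) -> return 3628800

Answer: 3628800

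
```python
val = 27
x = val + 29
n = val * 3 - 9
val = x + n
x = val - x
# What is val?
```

Trace:
`val = 27` → val = 27
`x = val + 29` → x = 56
`n = val * 3 - 9` → n = 72
`val = x + n` → val = 128
`x = val - x` → x = 72
So val = 128

Answer: 128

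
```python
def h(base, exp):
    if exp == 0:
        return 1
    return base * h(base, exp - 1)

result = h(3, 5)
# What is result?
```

h(3, 5) = 3 * 3 * 3 * 3 * 3 = 243

Answer: 243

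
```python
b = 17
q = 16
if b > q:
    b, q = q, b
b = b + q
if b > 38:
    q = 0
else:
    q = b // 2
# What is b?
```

Trace:
`b = 17` → b = 17
`q = 16` → q = 16
`if b > q: ...` → b > q is True → b = 16; q = 17
`b = b + q` → b = 33
`if b > 38: ...` → b > 38 is False, take else branch → q = 16
So b = 33

Answer: 33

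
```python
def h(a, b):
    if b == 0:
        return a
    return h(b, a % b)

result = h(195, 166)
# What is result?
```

h(195, 166) -> h(166, 29) -> h(29, 21) -> h(21, 8) -> h(8, 5) -> h(5, 3) -> h(3, 2) -> h(2, 1) -> h(1, 0) -> 1

Answer: 1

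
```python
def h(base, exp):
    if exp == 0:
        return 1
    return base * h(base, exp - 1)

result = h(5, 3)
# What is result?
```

h(5, 3) = 5 * 5 * 5 = 125

Answer: 125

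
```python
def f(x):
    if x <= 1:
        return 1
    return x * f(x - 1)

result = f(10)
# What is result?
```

f(10) = 10 * 9 * 8 * 7 * 6 * 5 * 4 * 3 * 2 * 1 = 3628800

Answer: 3628800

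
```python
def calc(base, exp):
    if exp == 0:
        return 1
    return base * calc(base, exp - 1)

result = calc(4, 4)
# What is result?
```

calc(4, 4) = 4 * 4 * 4 * 4 = 256

Answer: 256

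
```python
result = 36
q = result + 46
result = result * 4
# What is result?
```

Trace:
`result = 36` → result = 36
`q = result + 46` → q = 82
`result = result * 4` → result = 144
So result = 144

Answer: 144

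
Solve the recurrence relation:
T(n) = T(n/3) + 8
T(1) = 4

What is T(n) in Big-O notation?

Each step divides n by 3 and adds 8. After log_3(n) steps we reach T(1)=4. So T(n) = 8·log_3(n) + 4 = O(log n).

Answer: O(log n)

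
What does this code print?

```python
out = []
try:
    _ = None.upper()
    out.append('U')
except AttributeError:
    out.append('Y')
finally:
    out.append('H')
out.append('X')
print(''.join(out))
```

Execution trace: 'Y' (except AttributeError) → 'H' (finally) → 'X' (after the try/except). Output: YHX

Answer: YHX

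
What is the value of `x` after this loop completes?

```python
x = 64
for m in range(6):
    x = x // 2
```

Halve 6 times: 64 // 2^6 = 1
`x` takes the values: 64 → 32 → 16 → 8 → 4 → 2 → 1

Answer: 1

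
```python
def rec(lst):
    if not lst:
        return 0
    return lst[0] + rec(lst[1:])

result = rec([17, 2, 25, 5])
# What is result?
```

17 + 2 + 25 + 5 + 0 = 49

Answer: 49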